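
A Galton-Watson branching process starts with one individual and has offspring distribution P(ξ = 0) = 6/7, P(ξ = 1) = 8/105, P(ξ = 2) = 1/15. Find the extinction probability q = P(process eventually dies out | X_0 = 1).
q = 1

Mean offspring μ = 0·6/7 + 1·8/105 + 2·1/15 = 22/105 ≤ 1. For μ ≤ 1 with offspring not concentrated at 1, the Galton-Watson process goes extinct almost surely, so q = 1.
(Algebraic check: The pgf is f(s) = 6/7 + 8/105·s + 1/15·s². The extinction probability q is the smallest fixed point of f in [0, 1]. Setting s = f(s):
  1/15·s² + (8/105 − 1)·s + 6/7 = 0
  1/15·s² − (6/7 + 1/15)·s + 6/7 = 0
which factors as (s − 1)·(1/15·s − 6/7) = 0, giving roots s = 1 and s = (6/7)/(1/15) = 90/7. Since 90/7 ≥ 1, the smallest root in [0, 1] is s = 1.)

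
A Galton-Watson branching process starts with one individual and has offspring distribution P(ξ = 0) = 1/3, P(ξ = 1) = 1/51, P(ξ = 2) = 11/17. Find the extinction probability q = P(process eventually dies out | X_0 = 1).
q = 17/33

The pgf is f(s) = 1/3 + 1/51·s + 11/17·s². The extinction probability q is the smallest fixed point of f in [0, 1]. Setting s = f(s):
  11/17·s² + (1/51 − 1)·s + 1/3 = 0
  11/17·s² − (1/3 + 11/17)·s + 1/3 = 0
which factors as (s − 1)·(11/17·s − 1/3) = 0, giving roots s = 1 and s = (1/3)/(11/17) = 17/33.
Mean offspring μ = 1/51 + 2·11/17 = 67/51 > 1 (supercritical), so q < 1. The extinction probability is the smaller root: q = (1/3)/(11/17) = 17/33.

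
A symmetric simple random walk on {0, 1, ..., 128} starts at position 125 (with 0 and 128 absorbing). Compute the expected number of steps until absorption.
E[τ | X_0 = 125] = 375

Let v_k = E[τ | X_0 = k]. Boundary: v_0 = v_128 = 0. Recurrence: v_k = 1 + (v_{k-1} + v_{k+1})/2 for 1 ≤ k ≤ 127. The particular solution to v_k − (v_{k-1} + v_{k+1})/2 = 1 is v_k = −k^2. Adding homogeneous solution A + B k and matching boundaries gives v_k = k (128 − k). Substituting k = 125: v_125 = 125 · 3 = 375.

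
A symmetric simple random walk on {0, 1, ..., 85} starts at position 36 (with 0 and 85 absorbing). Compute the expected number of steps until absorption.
E[τ | X_0 = 36] = 1764

Let v_k = E[τ | X_0 = k]. Boundary: v_0 = v_85 = 0. Recurrence: v_k = 1 + (v_{k-1} + v_{k+1})/2 for 1 ≤ k ≤ 84. The particular solution to v_k − (v_{k-1} + v_{k+1})/2 = 1 is v_k = −k^2. Adding homogeneous solution A + B k and matching boundaries gives v_k = k (85 − k). Substituting k = 36: v_36 = 36 · 49 = 1764.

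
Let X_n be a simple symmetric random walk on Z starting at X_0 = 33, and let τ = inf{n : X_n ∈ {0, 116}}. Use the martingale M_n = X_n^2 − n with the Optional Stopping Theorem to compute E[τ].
E[τ] = 2739

M_n = X_n^2 − n is a martingale (since E[X_{n+1}^2 | F_n] = X_n^2 + 1). By OST (τ has finite mean in a bounded region), E[M_τ] = E[M_0] = X_0^2 − 0 = 33^2 = 1089. Also E[M_τ] = E[X_τ^2] − E[τ]. The walk exits at 0 or 116, with P(hit 116 first) = 33/116, so E[X_τ^2] = 116^2 · 33/116 + 0 = 3828. Thus E[τ] = E[X_τ^2] − E[M_τ] = 3828 − 1089 = 2739 = 33(116 − 33) = 2739.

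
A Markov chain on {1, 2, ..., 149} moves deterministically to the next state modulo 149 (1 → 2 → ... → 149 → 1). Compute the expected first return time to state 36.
E[T_36 | X_0 = 36] = 149

The chain cycles deterministically, so starting at state 36 it returns in exactly 149 steps. Equivalently, the stationary distribution is uniform π_j = 1/149 for every state j, so by Kac's formula E[T_36] = 1/π_36 = 149.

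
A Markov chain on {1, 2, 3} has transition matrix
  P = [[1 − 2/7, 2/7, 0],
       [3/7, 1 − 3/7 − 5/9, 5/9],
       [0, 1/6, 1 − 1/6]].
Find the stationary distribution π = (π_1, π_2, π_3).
π = (9/35, 6/35, 4/7)

This is a birth-death chain on three states, which satisfies detailed balance: π_1 · P_{12} = π_2 · P_{21} and π_2 · P_{23} = π_3 · P_{32}.
From π_1 · 2/7 = π_2 · 3/7: π_2/π_1 = (2/7)/(3/7) = 2/3.
From π_2 · 5/9 = π_3 · 1/6: π_3/π_2 = (5/9)/(1/6) = 10/3.
Take π_1 proportional to 1; then unnormalized π = (1, 2/3, 20/9). Normalize by dividing by the sum 35/9:
  π = (9/35, 6/35, 4/7).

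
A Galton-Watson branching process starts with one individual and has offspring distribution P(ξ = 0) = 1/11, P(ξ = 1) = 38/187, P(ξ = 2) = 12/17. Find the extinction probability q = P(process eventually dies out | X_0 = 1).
q = 17/132

The pgf is f(s) = 1/11 + 38/187·s + 12/17·s². The extinction probability q is the smallest fixed point of f in [0, 1]. Setting s = f(s):
  12/17·s² + (38/187 − 1)·s + 1/11 = 0
  12/17·s² − (1/11 + 12/17)·s + 1/11 = 0
which factors as (s − 1)·(12/17·s − 1/11) = 0, giving roots s = 1 and s = (1/11)/(12/17) = 17/132.
Mean offspring μ = 38/187 + 2·12/17 = 302/187 > 1 (supercritical), so q < 1. The extinction probability is the smaller root: q = (1/11)/(12/17) = 17/132.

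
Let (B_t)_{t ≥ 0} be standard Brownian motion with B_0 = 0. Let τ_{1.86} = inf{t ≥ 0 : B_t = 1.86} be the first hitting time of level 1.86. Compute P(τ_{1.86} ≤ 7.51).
P(τ_{1.86} ≤ 7.51) = 2(1 − Φ(1.86/√7.51)) = 2(1 − Φ(0.6787)) ≈ 0.4973

By the reflection principle for standard BM, P(τ_b ≤ t) = 2 · P(B_t ≥ b). Since B_t ~ N(0, t), P(B_t ≥ 1.86) = 1 − Φ(1.86/√t) = 1 − Φ(1.86/√7.51) = 1 − Φ(0.6787) ≈ 0.24866. Doubling: P(τ_{1.86} ≤ 7.51) ≈ 2 · 0.24866 = 0.49732 ≈ 0.4973.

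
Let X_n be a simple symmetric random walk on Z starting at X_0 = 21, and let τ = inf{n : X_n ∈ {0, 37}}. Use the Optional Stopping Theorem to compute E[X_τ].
E[X_τ] = 21

X_n is a martingale and τ is a bounded-mean stopping time (indeed τ is finite a.s. with bounded expectation since the walk is in a bounded region). By the OST, E[X_τ] = E[X_0] = 21. Equivalently: E[X_τ] = 37 · P(hit 37 first) + 0 · P(hit 0 first) = 37 · (21/37) = 21.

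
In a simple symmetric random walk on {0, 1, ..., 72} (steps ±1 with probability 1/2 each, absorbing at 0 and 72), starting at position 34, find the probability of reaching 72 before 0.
P(hit 72 before 0) = 34/72 = 17/36

Let u_k = P(hit 72 before 0 | start at k). Then u_0 = 0, u_72 = 1, and u_k = u_{k-1}/2 + u_{k+1}/2 for 1 ≤ k ≤ 71. This harmonic recurrence is solved by u_k = k/72, giving u_34 = 34/72 = 17/36.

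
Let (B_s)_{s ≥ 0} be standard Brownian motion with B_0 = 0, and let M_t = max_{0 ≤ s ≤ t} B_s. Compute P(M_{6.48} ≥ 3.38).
P(M_{6.48} ≥ 3.38) = 2·P(B_{6.48} ≥ 3.38) = 2(1 − Φ(3.38/√6.48)) ≈ 0.1842

By the reflection principle for Brownian motion, P(M_t ≥ a) = 2 · P(B_t ≥ a) for a ≥ 0. Since B_t ~ N(0, t), P(B_t ≥ 3.38) = 1 − Φ(3.38/√t) = 1 − Φ(3.38/√6.48) = 1 − Φ(1.3278). So
  P(M_{6.48} ≥ 3.38) = 2(1 − Φ(1.3278)) ≈ 0.1842.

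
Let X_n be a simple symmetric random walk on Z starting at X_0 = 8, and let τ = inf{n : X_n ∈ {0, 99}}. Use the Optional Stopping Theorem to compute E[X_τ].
E[X_τ] = 8

X_n is a martingale and τ is a bounded-mean stopping time (indeed τ is finite a.s. with bounded expectation since the walk is in a bounded region). By the OST, E[X_τ] = E[X_0] = 8. Equivalently: E[X_τ] = 99 · P(hit 99 first) + 0 · P(hit 0 first) = 99 · (8/99) = 8.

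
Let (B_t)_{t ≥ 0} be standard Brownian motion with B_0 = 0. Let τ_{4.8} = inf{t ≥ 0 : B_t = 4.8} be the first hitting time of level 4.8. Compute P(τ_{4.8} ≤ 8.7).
P(τ_{4.8} ≤ 8.7) = 2(1 − Φ(4.8/√8.7)) = 2(1 − Φ(1.6274)) ≈ 0.1037

By the reflection principle for standard BM, P(τ_b ≤ t) = 2 · P(B_t ≥ b). Since B_t ~ N(0, t), P(B_t ≥ 4.8) = 1 − Φ(4.8/√t) = 1 − Φ(4.8/√8.7) = 1 − Φ(1.6274) ≈ 0.05183. Doubling: P(τ_{4.8} ≤ 8.7) ≈ 2 · 0.05183 = 0.10366 ≈ 0.1037.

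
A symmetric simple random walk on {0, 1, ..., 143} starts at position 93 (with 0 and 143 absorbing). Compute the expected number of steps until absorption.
E[τ | X_0 = 93] = 4650

Let v_k = E[τ | X_0 = k]. Boundary: v_0 = v_143 = 0. Recurrence: v_k = 1 + (v_{k-1} + v_{k+1})/2 for 1 ≤ k ≤ 142. The particular solution to v_k − (v_{k-1} + v_{k+1})/2 = 1 is v_k = −k^2. Adding homogeneous solution A + B k and matching boundaries gives v_k = k (143 − k). Substituting k = 93: v_93 = 93 · 50 = 4650.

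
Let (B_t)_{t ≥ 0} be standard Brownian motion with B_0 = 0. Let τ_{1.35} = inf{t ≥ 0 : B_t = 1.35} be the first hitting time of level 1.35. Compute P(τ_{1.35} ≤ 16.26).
P(τ_{1.35} ≤ 16.26) = 2(1 − Φ(1.35/√16.26)) = 2(1 − Φ(0.3348)) ≈ 0.7378

By the reflection principle for standard BM, P(τ_b ≤ t) = 2 · P(B_t ≥ b). Since B_t ~ N(0, t), P(B_t ≥ 1.35) = 1 − Φ(1.35/√t) = 1 − Φ(1.35/√16.26) = 1 − Φ(0.3348) ≈ 0.36889. Doubling: P(τ_{1.35} ≤ 16.26) ≈ 2 · 0.36889 = 0.73778 ≈ 0.7378.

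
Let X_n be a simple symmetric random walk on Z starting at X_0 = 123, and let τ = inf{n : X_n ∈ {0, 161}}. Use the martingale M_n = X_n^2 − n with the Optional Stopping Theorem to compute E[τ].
E[τ] = 4674

M_n = X_n^2 − n is a martingale (since E[X_{n+1}^2 | F_n] = X_n^2 + 1). By OST (τ has finite mean in a bounded region), E[M_τ] = E[M_0] = X_0^2 − 0 = 123^2 = 15129. Also E[M_τ] = E[X_τ^2] − E[τ]. The walk exits at 0 or 161, with P(hit 161 first) = 123/161, so E[X_τ^2] = 161^2 · 123/161 + 0 = 19803. Thus E[τ] = E[X_τ^2] − E[M_τ] = 19803 − 15129 = 4674 = 123(161 − 123) = 4674.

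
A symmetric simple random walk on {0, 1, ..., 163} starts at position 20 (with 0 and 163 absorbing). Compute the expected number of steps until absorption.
E[τ | X_0 = 20] = 2860

Let v_k = E[τ | X_0 = k]. Boundary: v_0 = v_163 = 0. Recurrence: v_k = 1 + (v_{k-1} + v_{k+1})/2 for 1 ≤ k ≤ 162. The particular solution to v_k − (v_{k-1} + v_{k+1})/2 = 1 is v_k = −k^2. Adding homogeneous solution A + B k and matching boundaries gives v_k = k (163 − k). Substituting k = 20: v_20 = 20 · 143 = 2860.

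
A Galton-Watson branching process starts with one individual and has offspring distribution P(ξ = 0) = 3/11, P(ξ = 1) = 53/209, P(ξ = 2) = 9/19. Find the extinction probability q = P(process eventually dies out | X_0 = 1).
q = 19/33

The pgf is f(s) = 3/11 + 53/209·s + 9/19·s². The extinction probability q is the smallest fixed point of f in [0, 1]. Setting s = f(s):
  9/19·s² + (53/209 − 1)·s + 3/11 = 0
  9/19·s² − (3/11 + 9/19)·s + 3/11 = 0
which factors as (s − 1)·(9/19·s − 3/11) = 0, giving roots s = 1 and s = (3/11)/(9/19) = 19/33.
Mean offspring μ = 53/209 + 2·9/19 = 251/209 > 1 (supercritical), so q < 1. The extinction probability is the smaller root: q = (3/11)/(9/19) = 19/33.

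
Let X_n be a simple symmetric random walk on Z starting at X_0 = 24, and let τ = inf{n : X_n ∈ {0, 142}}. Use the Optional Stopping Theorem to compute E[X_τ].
E[X_τ] = 24

X_n is a martingale and τ is a bounded-mean stopping time (indeed τ is finite a.s. with bounded expectation since the walk is in a bounded region). By the OST, E[X_τ] = E[X_0] = 24. Equivalently: E[X_τ] = 142 · P(hit 142 first) + 0 · P(hit 0 first) = 142 · (24/142) = 24.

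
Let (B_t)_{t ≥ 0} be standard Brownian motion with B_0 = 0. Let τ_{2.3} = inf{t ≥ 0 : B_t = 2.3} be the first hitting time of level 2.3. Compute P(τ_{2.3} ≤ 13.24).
P(τ_{2.3} ≤ 13.24) = 2(1 − Φ(2.3/√13.24)) = 2(1 − Φ(0.6321)) ≈ 0.5273

By the reflection principle for standard BM, P(τ_b ≤ t) = 2 · P(B_t ≥ b). Since B_t ~ N(0, t), P(B_t ≥ 2.3) = 1 − Φ(2.3/√t) = 1 − Φ(2.3/√13.24) = 1 − Φ(0.6321) ≈ 0.26366. Doubling: P(τ_{2.3} ≤ 13.24) ≈ 2 · 0.26366 = 0.52732 ≈ 0.5273.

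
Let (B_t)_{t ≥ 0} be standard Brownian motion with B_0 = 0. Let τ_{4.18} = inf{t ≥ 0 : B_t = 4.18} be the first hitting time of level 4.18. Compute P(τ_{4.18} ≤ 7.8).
P(τ_{4.18} ≤ 7.8) = 2(1 − Φ(4.18/√7.8)) = 2(1 − Φ(1.4967)) ≈ 0.1345

By the reflection principle for standard BM, P(τ_b ≤ t) = 2 · P(B_t ≥ b). Since B_t ~ N(0, t), P(B_t ≥ 4.18) = 1 − Φ(4.18/√t) = 1 − Φ(4.18/√7.8) = 1 − Φ(1.4967) ≈ 0.06724. Doubling: P(τ_{4.18} ≤ 7.8) ≈ 2 · 0.06724 = 0.13448 ≈ 0.1345.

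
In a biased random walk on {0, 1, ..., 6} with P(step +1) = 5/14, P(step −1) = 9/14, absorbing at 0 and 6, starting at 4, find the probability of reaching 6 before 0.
P(hit 6 before 0) = (1 − (9/5)^4) / (1 − (9/5)^6) = 2650/9211

Let u_k denote P(reach 6 before 0 | start at k). Boundary: u_0 = 0, u_6 = 1. Recurrence: u_k = 5/14·u_{k+1} + 9/14·u_{k-1} for 1 ≤ k ≤ 5. Try u_k = A + B·r^k with r = q/p = (9/14)/(5/14) = 9/5. Substitution satisfies the recurrence; boundary conditions give:
  u_k = (1 − r^k) / (1 − r^N) = (1 − (9/5)^4) / (1 − (9/5)^6) = 2650/9211.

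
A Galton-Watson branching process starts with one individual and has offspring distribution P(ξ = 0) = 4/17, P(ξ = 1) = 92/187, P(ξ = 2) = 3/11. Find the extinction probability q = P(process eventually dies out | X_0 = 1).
q = 44/51

The pgf is f(s) = 4/17 + 92/187·s + 3/11·s². The extinction probability q is the smallest fixed point of f in [0, 1]. Setting s = f(s):
  3/11·s² + (92/187 − 1)·s + 4/17 = 0
  3/11·s² − (4/17 + 3/11)·s + 4/17 = 0
which factors as (s − 1)·(3/11·s − 4/17) = 0, giving roots s = 1 and s = (4/17)/(3/11) = 44/51.
Mean offspring μ = 92/187 + 2·3/11 = 194/187 > 1 (supercritical), so q < 1. The extinction probability is the smaller root: q = (4/17)/(3/11) = 44/51.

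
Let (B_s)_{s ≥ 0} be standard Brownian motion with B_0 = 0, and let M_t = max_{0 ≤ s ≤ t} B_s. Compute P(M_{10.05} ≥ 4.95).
P(M_{10.05} ≥ 4.95) = 2·P(B_{10.05} ≥ 4.95) = 2(1 − Φ(4.95/√10.05)) ≈ 0.1184

By the reflection principle for Brownian motion, P(M_t ≥ a) = 2 · P(B_t ≥ a) for a ≥ 0. Since B_t ~ N(0, t), P(B_t ≥ 4.95) = 1 − Φ(4.95/√t) = 1 − Φ(4.95/√10.05) = 1 − Φ(1.5614). So
  P(M_{10.05} ≥ 4.95) = 2(1 − Φ(1.5614)) ≈ 0.1184.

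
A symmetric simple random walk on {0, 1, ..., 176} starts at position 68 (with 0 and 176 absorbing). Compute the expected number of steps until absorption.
E[τ | X_0 = 68] = 7344

Let v_k = E[τ | X_0 = k]. Boundary: v_0 = v_176 = 0. Recurrence: v_k = 1 + (v_{k-1} + v_{k+1})/2 for 1 ≤ k ≤ 175. The particular solution to v_k − (v_{k-1} + v_{k+1})/2 = 1 is v_k = −k^2. Adding homogeneous solution A + B k and matching boundaries gives v_k = k (176 − k). Substituting k = 68: v_68 = 68 · 108 = 7344.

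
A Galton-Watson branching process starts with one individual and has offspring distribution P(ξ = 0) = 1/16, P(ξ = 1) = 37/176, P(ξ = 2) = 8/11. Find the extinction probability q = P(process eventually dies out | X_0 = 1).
q = 11/128

The pgf is f(s) = 1/16 + 37/176·s + 8/11·s². The extinction probability q is the smallest fixed point of f in [0, 1]. Setting s = f(s):
  8/11·s² + (37/176 − 1)·s + 1/16 = 0
  8/11·s² − (1/16 + 8/11)·s + 1/16 = 0
which factors as (s − 1)·(8/11·s − 1/16) = 0, giving roots s = 1 and s = (1/16)/(8/11) = 11/128.
Mean offspring μ = 37/176 + 2·8/11 = 293/176 > 1 (supercritical), so q < 1. The extinction probability is the smaller root: q = (1/16)/(8/11) = 11/128.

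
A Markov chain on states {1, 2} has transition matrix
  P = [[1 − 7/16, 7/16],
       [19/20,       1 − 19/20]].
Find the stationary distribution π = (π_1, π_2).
π_1 = 76/111, π_2 = 35/111

Solve πP = π with π_1 + π_2 = 1. From πP = π: π_1 · (1 − 7/16) + π_2 · 19/20 = π_1 ⇒ π_2 · 19/20 = π_1 · 7/16 ⇒ π_2/π_1 = (7/16)/(19/20) = 35/76. Together with π_1 + π_2 = 1:
  π_1 = (19/20)/(7/16 + 19/20) = (19/20)/(111/80) = 76/111,
  π_2 = (7/16)/(7/16 + 19/20) = (7/16)/(111/80) = 35/111.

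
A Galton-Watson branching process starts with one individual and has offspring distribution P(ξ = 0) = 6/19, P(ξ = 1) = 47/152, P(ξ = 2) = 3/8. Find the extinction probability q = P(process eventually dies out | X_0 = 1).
q = 16/19

The pgf is f(s) = 6/19 + 47/152·s + 3/8·s². The extinction probability q is the smallest fixed point of f in [0, 1]. Setting s = f(s):
  3/8·s² + (47/152 − 1)·s + 6/19 = 0
  3/8·s² − (6/19 + 3/8)·s + 6/19 = 0
which factors as (s − 1)·(3/8·s − 6/19) = 0, giving roots s = 1 and s = (6/19)/(3/8) = 16/19.
Mean offspring μ = 47/152 + 2·3/8 = 161/152 > 1 (supercritical), so q < 1. The extinction probability is the smaller root: q = (6/19)/(3/8) = 16/19.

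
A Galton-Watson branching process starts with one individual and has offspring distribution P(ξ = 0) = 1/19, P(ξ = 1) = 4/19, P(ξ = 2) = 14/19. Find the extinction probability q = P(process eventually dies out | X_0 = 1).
q = 1/14

The pgf is f(s) = 1/19 + 4/19·s + 14/19·s². The extinction probability q is the smallest fixed point of f in [0, 1]. Setting s = f(s):
  14/19·s² + (4/19 − 1)·s + 1/19 = 0
  14/19·s² − (1/19 + 14/19)·s + 1/19 = 0
which factors as (s − 1)·(14/19·s − 1/19) = 0, giving roots s = 1 and s = (1/19)/(14/19) = 1/14.
Mean offspring μ = 4/19 + 2·14/19 = 32/19 > 1 (supercritical), so q < 1. The extinction probability is the smaller root: q = (1/19)/(14/19) = 1/14.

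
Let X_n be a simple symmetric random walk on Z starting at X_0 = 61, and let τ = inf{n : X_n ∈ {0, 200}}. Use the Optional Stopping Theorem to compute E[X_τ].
E[X_τ] = 61

X_n is a martingale and τ is a bounded-mean stopping time (indeed τ is finite a.s. with bounded expectation since the walk is in a bounded region). By the OST, E[X_τ] = E[X_0] = 61. Equivalently: E[X_τ] = 200 · P(hit 200 first) + 0 · P(hit 0 first) = 200 · (61/200) = 61.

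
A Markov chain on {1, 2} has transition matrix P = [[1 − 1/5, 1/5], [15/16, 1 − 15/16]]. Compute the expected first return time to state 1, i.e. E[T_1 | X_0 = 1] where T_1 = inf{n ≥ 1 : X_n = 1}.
E[T_1 | X_0 = 1] = 1/π_1 = 91/75

For an irreducible recurrent Markov chain with stationary distribution π, E[T_i | X_0 = i] = 1/π_i (Kac's formula). Here π_1 = (15/16)/(1/5 + 15/16) = (15/16)/(91/80) = 75/91, so E[T_1 | X_0 = 1] = 1/π_1 = (1/5 + 15/16)/(15/16) = (91/80)/(15/16) = 91/75.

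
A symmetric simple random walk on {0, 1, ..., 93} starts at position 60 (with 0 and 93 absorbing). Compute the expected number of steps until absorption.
E[τ | X_0 = 60] = 1980

Let v_k = E[τ | X_0 = k]. Boundary: v_0 = v_93 = 0. Recurrence: v_k = 1 + (v_{k-1} + v_{k+1})/2 for 1 ≤ k ≤ 92. The particular solution to v_k − (v_{k-1} + v_{k+1})/2 = 1 is v_k = −k^2. Adding homogeneous solution A + B k and matching boundaries gives v_k = k (93 − k). Substituting k = 60: v_60 = 60 · 33 = 1980.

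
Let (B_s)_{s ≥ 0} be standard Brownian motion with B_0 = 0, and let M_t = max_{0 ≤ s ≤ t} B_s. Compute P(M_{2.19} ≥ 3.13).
P(M_{2.19} ≥ 3.13) = 2·P(B_{2.19} ≥ 3.13) = 2(1 − Φ(3.13/√2.19)) ≈ 0.0344

By the reflection principle for Brownian motion, P(M_t ≥ a) = 2 · P(B_t ≥ a) for a ≥ 0. Since B_t ~ N(0, t), P(B_t ≥ 3.13) = 1 − Φ(3.13/√t) = 1 − Φ(3.13/√2.19) = 1 − Φ(2.1151). So
  P(M_{2.19} ≥ 3.13) = 2(1 − Φ(2.1151)) ≈ 0.0344.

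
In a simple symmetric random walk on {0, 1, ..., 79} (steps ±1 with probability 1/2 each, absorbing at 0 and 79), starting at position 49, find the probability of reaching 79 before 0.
P(hit 79 before 0) = 49/79

Let u_k = P(hit 79 before 0 | start at k). Then u_0 = 0, u_79 = 1, and u_k = u_{k-1}/2 + u_{k+1}/2 for 1 ≤ k ≤ 78. This harmonic recurrence is solved by u_k = k/79, giving u_49 = 49/79.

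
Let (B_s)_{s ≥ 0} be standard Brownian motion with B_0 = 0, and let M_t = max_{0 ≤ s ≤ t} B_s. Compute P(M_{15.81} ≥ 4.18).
P(M_{15.81} ≥ 4.18) = 2·P(B_{15.81} ≥ 4.18) = 2(1 − Φ(4.18/√15.81)) ≈ 0.2931

By the reflection principle for Brownian motion, P(M_t ≥ a) = 2 · P(B_t ≥ a) for a ≥ 0. Since B_t ~ N(0, t), P(B_t ≥ 4.18) = 1 − Φ(4.18/√t) = 1 − Φ(4.18/√15.81) = 1 − Φ(1.0513). So
  P(M_{15.81} ≥ 4.18) = 2(1 − Φ(1.0513)) ≈ 0.2931.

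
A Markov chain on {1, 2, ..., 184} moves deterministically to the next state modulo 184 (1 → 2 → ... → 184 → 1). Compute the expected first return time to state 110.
E[T_110 | X_0 = 110] = 184

The chain cycles deterministically, so starting at state 110 it returns in exactly 184 steps. Equivalently, the stationary distribution is uniform π_j = 1/184 for every state j, so by Kac's formula E[T_110] = 1/π_110 = 184.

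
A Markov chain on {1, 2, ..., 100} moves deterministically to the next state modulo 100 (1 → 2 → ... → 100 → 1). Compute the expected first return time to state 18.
E[T_18 | X_0 = 18] = 100

The chain cycles deterministically, so starting at state 18 it returns in exactly 100 steps. Equivalently, the stationary distribution is uniform π_j = 1/100 for every state j, so by Kac's formula E[T_18] = 1/π_18 = 100.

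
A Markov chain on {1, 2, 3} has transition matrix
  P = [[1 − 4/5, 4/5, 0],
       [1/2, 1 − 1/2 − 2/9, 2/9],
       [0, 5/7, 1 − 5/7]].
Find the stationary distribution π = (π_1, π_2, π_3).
π = (225/697, 360/697, 112/697)

This is a birth-death chain on three states, which satisfies detailed balance: π_1 · P_{12} = π_2 · P_{21} and π_2 · P_{23} = π_3 · P_{32}.
From π_1 · 4/5 = π_2 · 1/2: π_2/π_1 = (4/5)/(1/2) = 8/5.
From π_2 · 2/9 = π_3 · 5/7: π_3/π_2 = (2/9)/(5/7) = 14/45.
Take π_1 proportional to 1; then unnormalized π = (1, 8/5, 112/225). Normalize by dividing by the sum 697/225:
  π = (225/697, 360/697, 112/697).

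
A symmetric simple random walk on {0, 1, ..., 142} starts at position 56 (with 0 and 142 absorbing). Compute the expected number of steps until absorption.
E[τ | X_0 = 56] = 4816

Let v_k = E[τ | X_0 = k]. Boundary: v_0 = v_142 = 0. Recurrence: v_k = 1 + (v_{k-1} + v_{k+1})/2 for 1 ≤ k ≤ 141. The particular solution to v_k − (v_{k-1} + v_{k+1})/2 = 1 is v_k = −k^2. Adding homogeneous solution A + B k and matching boundaries gives v_k = k (142 − k). Substituting k = 56: v_56 = 56 · 86 = 4816.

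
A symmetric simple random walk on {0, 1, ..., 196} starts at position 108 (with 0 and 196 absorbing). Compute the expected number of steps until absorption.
E[τ | X_0 = 108] = 9504

Let v_k = E[τ | X_0 = k]. Boundary: v_0 = v_196 = 0. Recurrence: v_k = 1 + (v_{k-1} + v_{k+1})/2 for 1 ≤ k ≤ 195. The particular solution to v_k − (v_{k-1} + v_{k+1})/2 = 1 is v_k = −k^2. Adding homogeneous solution A + B k and matching boundaries gives v_k = k (196 − k). Substituting k = 108: v_108 = 108 · 88 = 9504.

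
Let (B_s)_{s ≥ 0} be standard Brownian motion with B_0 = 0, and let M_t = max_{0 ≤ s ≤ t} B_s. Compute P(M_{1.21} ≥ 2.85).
P(M_{1.21} ≥ 2.85) = 2·P(B_{1.21} ≥ 2.85) = 2(1 − Φ(2.85/√1.21)) ≈ 0.0096

By the reflection principle for Brownian motion, P(M_t ≥ a) = 2 · P(B_t ≥ a) for a ≥ 0. Since B_t ~ N(0, t), P(B_t ≥ 2.85) = 1 − Φ(2.85/√t) = 1 − Φ(2.85/√1.21) = 1 − Φ(2.5909). So
  P(M_{1.21} ≥ 2.85) = 2(1 − Φ(2.5909)) ≈ 0.0096.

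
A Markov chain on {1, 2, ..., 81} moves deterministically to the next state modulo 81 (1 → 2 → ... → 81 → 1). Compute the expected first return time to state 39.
E[T_39 | X_0 = 39] = 81

The chain cycles deterministically, so starting at state 39 it returns in exactly 81 steps. Equivalently, the stationary distribution is uniform π_j = 1/81 for every state j, so by Kac's formula E[T_39] = 1/π_39 = 81.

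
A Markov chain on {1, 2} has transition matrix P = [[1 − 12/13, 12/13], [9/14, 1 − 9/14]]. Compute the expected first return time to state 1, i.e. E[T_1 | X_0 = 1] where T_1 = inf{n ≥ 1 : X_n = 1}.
E[T_1 | X_0 = 1] = 1/π_1 = 95/39

For an irreducible recurrent Markov chain with stationary distribution π, E[T_i | X_0 = i] = 1/π_i (Kac's formula). Here π_1 = (9/14)/(12/13 + 9/14) = (9/14)/(285/182) = 39/95, so E[T_1 | X_0 = 1] = 1/π_1 = (12/13 + 9/14)/(9/14) = (285/182)/(9/14) = 95/39.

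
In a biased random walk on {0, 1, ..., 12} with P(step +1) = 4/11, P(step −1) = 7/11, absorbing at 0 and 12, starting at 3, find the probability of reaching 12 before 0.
P(hit 12 before 0) = (1 − (7/4)^3) / (1 − (7/4)^12) = 262144/49550215

Let u_k denote P(reach 12 before 0 | start at k). Boundary: u_0 = 0, u_12 = 1. Recurrence: u_k = 4/11·u_{k+1} + 7/11·u_{k-1} for 1 ≤ k ≤ 11. Try u_k = A + B·r^k with r = q/p = (7/11)/(4/11) = 7/4. Substitution satisfies the recurrence; boundary conditions give:
  u_k = (1 − r^k) / (1 − r^N) = (1 − (7/4)^3) / (1 − (7/4)^12) = 262144/49550215.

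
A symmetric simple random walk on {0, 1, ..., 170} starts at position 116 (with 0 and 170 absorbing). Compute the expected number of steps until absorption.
E[τ | X_0 = 116] = 6264

Let v_k = E[τ | X_0 = k]. Boundary: v_0 = v_170 = 0. Recurrence: v_k = 1 + (v_{k-1} + v_{k+1})/2 for 1 ≤ k ≤ 169. The particular solution to v_k − (v_{k-1} + v_{k+1})/2 = 1 is v_k = −k^2. Adding homogeneous solution A + B k and matching boundaries gives v_k = k (170 − k). Substituting k = 116: v_116 = 116 · 54 = 6264.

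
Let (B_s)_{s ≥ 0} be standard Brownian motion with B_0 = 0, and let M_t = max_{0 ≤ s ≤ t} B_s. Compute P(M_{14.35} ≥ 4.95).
P(M_{14.35} ≥ 4.95) = 2·P(B_{14.35} ≥ 4.95) = 2(1 − Φ(4.95/√14.35)) ≈ 0.1913

By the reflection principle for Brownian motion, P(M_t ≥ a) = 2 · P(B_t ≥ a) for a ≥ 0. Since B_t ~ N(0, t), P(B_t ≥ 4.95) = 1 − Φ(4.95/√t) = 1 − Φ(4.95/√14.35) = 1 − Φ(1.3067). So
  P(M_{14.35} ≥ 4.95) = 2(1 − Φ(1.3067)) ≈ 0.1913.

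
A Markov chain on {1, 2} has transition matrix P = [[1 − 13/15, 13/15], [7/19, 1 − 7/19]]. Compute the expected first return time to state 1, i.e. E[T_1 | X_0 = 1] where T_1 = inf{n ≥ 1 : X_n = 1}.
E[T_1 | X_0 = 1] = 1/π_1 = 352/105

For an irreducible recurrent Markov chain with stationary distribution π, E[T_i | X_0 = i] = 1/π_i (Kac's formula). Here π_1 = (7/19)/(13/15 + 7/19) = (7/19)/(352/285) = 105/352, so E[T_1 | X_0 = 1] = 1/π_1 = (13/15 + 7/19)/(7/19) = (352/285)/(7/19) = 352/105.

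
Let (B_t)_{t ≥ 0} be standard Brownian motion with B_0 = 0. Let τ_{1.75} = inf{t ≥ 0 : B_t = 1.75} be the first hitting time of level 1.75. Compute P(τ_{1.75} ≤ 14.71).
P(τ_{1.75} ≤ 14.71) = 2(1 − Φ(1.75/√14.71)) = 2(1 − Φ(0.4563)) ≈ 0.6482

By the reflection principle for standard BM, P(τ_b ≤ t) = 2 · P(B_t ≥ b). Since B_t ~ N(0, t), P(B_t ≥ 1.75) = 1 − Φ(1.75/√t) = 1 − Φ(1.75/√14.71) = 1 − Φ(0.4563) ≈ 0.32409. Doubling: P(τ_{1.75} ≤ 14.71) ≈ 2 · 0.32409 = 0.64818 ≈ 0.6482.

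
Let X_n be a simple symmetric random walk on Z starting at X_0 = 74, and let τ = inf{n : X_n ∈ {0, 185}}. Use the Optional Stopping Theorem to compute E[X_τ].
E[X_τ] = 74

X_n is a martingale and τ is a bounded-mean stopping time (indeed τ is finite a.s. with bounded expectation since the walk is in a bounded region). By the OST, E[X_τ] = E[X_0] = 74. Equivalently: E[X_τ] = 185 · P(hit 185 first) + 0 · P(hit 0 first) = 185 · (74/185) = 74.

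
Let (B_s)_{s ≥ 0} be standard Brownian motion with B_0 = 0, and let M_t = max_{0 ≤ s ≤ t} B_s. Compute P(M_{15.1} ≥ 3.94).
P(M_{15.1} ≥ 3.94) = 2·P(B_{15.1} ≥ 3.94) = 2(1 − Φ(3.94/√15.1)) ≈ 0.3106

By the reflection principle for Brownian motion, P(M_t ≥ a) = 2 · P(B_t ≥ a) for a ≥ 0. Since B_t ~ N(0, t), P(B_t ≥ 3.94) = 1 − Φ(3.94/√t) = 1 − Φ(3.94/√15.1) = 1 − Φ(1.0139). So
  P(M_{15.1} ≥ 3.94) = 2(1 − Φ(1.0139)) ≈ 0.3106.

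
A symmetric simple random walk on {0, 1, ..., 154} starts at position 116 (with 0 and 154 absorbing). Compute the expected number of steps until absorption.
E[τ | X_0 = 116] = 4408

Let v_k = E[τ | X_0 = k]. Boundary: v_0 = v_154 = 0. Recurrence: v_k = 1 + (v_{k-1} + v_{k+1})/2 for 1 ≤ k ≤ 153. The particular solution to v_k − (v_{k-1} + v_{k+1})/2 = 1 is v_k = −k^2. Adding homogeneous solution A + B k and matching boundaries gives v_k = k (154 − k). Substituting k = 116: v_116 = 116 · 38 = 4408.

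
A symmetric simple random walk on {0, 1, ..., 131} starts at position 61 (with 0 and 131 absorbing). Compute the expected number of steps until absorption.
E[τ | X_0 = 61] = 4270

Let v_k = E[τ | X_0 = k]. Boundary: v_0 = v_131 = 0. Recurrence: v_k = 1 + (v_{k-1} + v_{k+1})/2 for 1 ≤ k ≤ 130. The particular solution to v_k − (v_{k-1} + v_{k+1})/2 = 1 is v_k = −k^2. Adding homogeneous solution A + B k and matching boundaries gives v_k = k (131 − k). Substituting k = 61: v_61 = 61 · 70 = 4270.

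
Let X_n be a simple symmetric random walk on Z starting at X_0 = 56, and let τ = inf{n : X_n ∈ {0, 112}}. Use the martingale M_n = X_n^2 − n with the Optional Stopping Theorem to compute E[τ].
E[τ] = 3136

M_n = X_n^2 − n is a martingale (since E[X_{n+1}^2 | F_n] = X_n^2 + 1). By OST (τ has finite mean in a bounded region), E[M_τ] = E[M_0] = X_0^2 − 0 = 56^2 = 3136. Also E[M_τ] = E[X_τ^2] − E[τ]. The walk exits at 0 or 112, with P(hit 112 first) = 56/112, so E[X_τ^2] = 112^2 · 56/112 + 0 = 6272. Thus E[τ] = E[X_τ^2] − E[M_τ] = 6272 − 3136 = 3136 = 56(112 − 56) = 3136.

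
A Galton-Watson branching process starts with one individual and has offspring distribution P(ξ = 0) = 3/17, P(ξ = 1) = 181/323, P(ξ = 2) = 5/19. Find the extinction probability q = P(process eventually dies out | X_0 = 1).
q = 57/85

The pgf is f(s) = 3/17 + 181/323·s + 5/19·s². The extinction probability q is the smallest fixed point of f in [0, 1]. Setting s = f(s):
  5/19·s² + (181/323 − 1)·s + 3/17 = 0
  5/19·s² − (3/17 + 5/19)·s + 3/17 = 0
which factors as (s − 1)·(5/19·s − 3/17) = 0, giving roots s = 1 and s = (3/17)/(5/19) = 57/85.
Mean offspring μ = 181/323 + 2·5/19 = 351/323 > 1 (supercritical), so q < 1. The extinction probability is the smaller root: q = (3/17)/(5/19) = 57/85.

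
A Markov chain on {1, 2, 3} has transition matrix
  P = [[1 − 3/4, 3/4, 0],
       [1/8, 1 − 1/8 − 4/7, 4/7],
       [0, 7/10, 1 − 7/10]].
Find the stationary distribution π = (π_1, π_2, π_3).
π = (49/583, 294/583, 240/583)

This is a birth-death chain on three states, which satisfies detailed balance: π_1 · P_{12} = π_2 · P_{21} and π_2 · P_{23} = π_3 · P_{32}.
From π_1 · 3/4 = π_2 · 1/8: π_2/π_1 = (3/4)/(1/8) = 6.
From π_2 · 4/7 = π_3 · 7/10: π_3/π_2 = (4/7)/(7/10) = 40/49.
Take π_1 proportional to 1; then unnormalized π = (1, 6, 240/49). Normalize by dividing by the sum 583/49:
  π = (49/583, 294/583, 240/583).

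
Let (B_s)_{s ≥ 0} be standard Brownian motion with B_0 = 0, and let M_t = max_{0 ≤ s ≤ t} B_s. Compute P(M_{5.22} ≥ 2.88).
P(M_{5.22} ≥ 2.88) = 2·P(B_{5.22} ≥ 2.88) = 2(1 − Φ(2.88/√5.22)) ≈ 0.2075

By the reflection principle for Brownian motion, P(M_t ≥ a) = 2 · P(B_t ≥ a) for a ≥ 0. Since B_t ~ N(0, t), P(B_t ≥ 2.88) = 1 − Φ(2.88/√t) = 1 − Φ(2.88/√5.22) = 1 − Φ(1.2605). So
  P(M_{5.22} ≥ 2.88) = 2(1 − Φ(1.2605)) ≈ 0.2075.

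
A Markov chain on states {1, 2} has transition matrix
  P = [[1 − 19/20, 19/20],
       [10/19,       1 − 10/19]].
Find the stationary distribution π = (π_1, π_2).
π_1 = 200/561, π_2 = 361/561

Solve πP = π with π_1 + π_2 = 1. From πP = π: π_1 · (1 − 19/20) + π_2 · 10/19 = π_1 ⇒ π_2 · 10/19 = π_1 · 19/20 ⇒ π_2/π_1 = (19/20)/(10/19) = 361/200. Together with π_1 + π_2 = 1:
  π_1 = (10/19)/(19/20 + 10/19) = (10/19)/(561/380) = 200/561,
  π_2 = (19/20)/(19/20 + 10/19) = (19/20)/(561/380) = 361/561.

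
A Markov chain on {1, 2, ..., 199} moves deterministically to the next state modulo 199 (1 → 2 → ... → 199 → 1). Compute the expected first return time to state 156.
E[T_156 | X_0 = 156] = 199

The chain cycles deterministically, so starting at state 156 it returns in exactly 199 steps. Equivalently, the stationary distribution is uniform π_j = 1/199 for every state j, so by Kac's formula E[T_156] = 1/π_156 = 199.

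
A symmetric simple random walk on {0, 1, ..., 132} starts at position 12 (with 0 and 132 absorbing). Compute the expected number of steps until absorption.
E[τ | X_0 = 12] = 1440

Let v_k = E[τ | X_0 = k]. Boundary: v_0 = v_132 = 0. Recurrence: v_k = 1 + (v_{k-1} + v_{k+1})/2 for 1 ≤ k ≤ 131. The particular solution to v_k − (v_{k-1} + v_{k+1})/2 = 1 is v_k = −k^2. Adding homogeneous solution A + B k and matching boundaries gives v_k = k (132 − k). Substituting k = 12: v_12 = 12 · 120 = 1440.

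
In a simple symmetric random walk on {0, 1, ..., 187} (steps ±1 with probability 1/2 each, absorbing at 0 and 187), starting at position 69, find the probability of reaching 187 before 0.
P(hit 187 before 0) = 69/187

Let u_k = P(hit 187 before 0 | start at k). Then u_0 = 0, u_187 = 1, and u_k = u_{k-1}/2 + u_{k+1}/2 for 1 ≤ k ≤ 186. This harmonic recurrence is solved by u_k = k/187, giving u_69 = 69/187.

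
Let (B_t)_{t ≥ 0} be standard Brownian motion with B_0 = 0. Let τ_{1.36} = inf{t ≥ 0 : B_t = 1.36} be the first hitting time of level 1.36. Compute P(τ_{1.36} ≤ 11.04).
P(τ_{1.36} ≤ 11.04) = 2(1 − Φ(1.36/√11.04)) = 2(1 − Φ(0.4093)) ≈ 0.6823

By the reflection principle for standard BM, P(τ_b ≤ t) = 2 · P(B_t ≥ b). Since B_t ~ N(0, t), P(B_t ≥ 1.36) = 1 − Φ(1.36/√t) = 1 − Φ(1.36/√11.04) = 1 − Φ(0.4093) ≈ 0.34116. Doubling: P(τ_{1.36} ≤ 11.04) ≈ 2 · 0.34116 = 0.68232 ≈ 0.6823.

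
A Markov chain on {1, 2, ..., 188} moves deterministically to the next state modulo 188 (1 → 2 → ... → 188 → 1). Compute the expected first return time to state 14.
E[T_14 | X_0 = 14] = 188

The chain cycles deterministically, so starting at state 14 it returns in exactly 188 steps. Equivalently, the stationary distribution is uniform π_j = 1/188 for every state j, so by Kac's formula E[T_14] = 1/π_14 = 188.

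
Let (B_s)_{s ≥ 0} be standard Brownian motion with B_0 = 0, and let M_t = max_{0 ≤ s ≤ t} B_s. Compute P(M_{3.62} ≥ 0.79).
P(M_{3.62} ≥ 0.79) = 2·P(B_{3.62} ≥ 0.79) = 2(1 − Φ(0.79/√3.62)) ≈ 0.6780

By the reflection principle for Brownian motion, P(M_t ≥ a) = 2 · P(B_t ≥ a) for a ≥ 0. Since B_t ~ N(0, t), P(B_t ≥ 0.79) = 1 − Φ(0.79/√t) = 1 − Φ(0.79/√3.62) = 1 − Φ(0.4152). So
  P(M_{3.62} ≥ 0.79) = 2(1 − Φ(0.4152)) ≈ 0.6780.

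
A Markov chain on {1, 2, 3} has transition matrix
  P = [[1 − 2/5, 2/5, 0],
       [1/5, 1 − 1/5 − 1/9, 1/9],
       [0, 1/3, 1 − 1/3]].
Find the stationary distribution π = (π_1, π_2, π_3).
π = (3/11, 6/11, 2/11)

This is a birth-death chain on three states, which satisfies detailed balance: π_1 · P_{12} = π_2 · P_{21} and π_2 · P_{23} = π_3 · P_{32}.
From π_1 · 2/5 = π_2 · 1/5: π_2/π_1 = (2/5)/(1/5) = 2.
From π_2 · 1/9 = π_3 · 1/3: π_3/π_2 = (1/9)/(1/3) = 1/3.
Take π_1 proportional to 1; then unnormalized π = (1, 2, 2/3). Normalize by dividing by the sum 11/3:
  π = (3/11, 6/11, 2/11).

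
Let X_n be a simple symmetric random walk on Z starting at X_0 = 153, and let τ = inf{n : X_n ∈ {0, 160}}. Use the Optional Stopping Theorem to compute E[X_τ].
E[X_τ] = 153

X_n is a martingale and τ is a bounded-mean stopping time (indeed τ is finite a.s. with bounded expectation since the walk is in a bounded region). By the OST, E[X_τ] = E[X_0] = 153. Equivalently: E[X_τ] = 160 · P(hit 160 first) + 0 · P(hit 0 first) = 160 · (153/160) = 153.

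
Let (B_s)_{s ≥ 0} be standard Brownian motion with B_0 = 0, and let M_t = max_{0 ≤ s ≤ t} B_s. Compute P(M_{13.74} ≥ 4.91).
P(M_{13.74} ≥ 4.91) = 2·P(B_{13.74} ≥ 4.91) = 2(1 − Φ(4.91/√13.74)) ≈ 0.1853

By the reflection principle for Brownian motion, P(M_t ≥ a) = 2 · P(B_t ≥ a) for a ≥ 0. Since B_t ~ N(0, t), P(B_t ≥ 4.91) = 1 − Φ(4.91/√t) = 1 − Φ(4.91/√13.74) = 1 − Φ(1.3246). So
  P(M_{13.74} ≥ 4.91) = 2(1 − Φ(1.3246)) ≈ 0.1853.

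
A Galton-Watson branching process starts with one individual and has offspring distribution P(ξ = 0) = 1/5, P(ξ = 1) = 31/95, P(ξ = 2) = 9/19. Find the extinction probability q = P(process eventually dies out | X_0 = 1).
q = 19/45

The pgf is f(s) = 1/5 + 31/95·s + 9/19·s². The extinction probability q is the smallest fixed point of f in [0, 1]. Setting s = f(s):
  9/19·s² + (31/95 − 1)·s + 1/5 = 0
  9/19·s² − (1/5 + 9/19)·s + 1/5 = 0
which factors as (s − 1)·(9/19·s − 1/5) = 0, giving roots s = 1 and s = (1/5)/(9/19) = 19/45.
Mean offspring μ = 31/95 + 2·9/19 = 121/95 > 1 (supercritical), so q < 1. The extinction probability is the smaller root: q = (1/5)/(9/19) = 19/45.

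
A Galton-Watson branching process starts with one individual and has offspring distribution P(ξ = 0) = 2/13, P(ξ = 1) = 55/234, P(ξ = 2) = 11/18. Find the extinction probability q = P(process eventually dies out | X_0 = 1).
q = 36/143

The pgf is f(s) = 2/13 + 55/234·s + 11/18·s². The extinction probability q is the smallest fixed point of f in [0, 1]. Setting s = f(s):
  11/18·s² + (55/234 − 1)·s + 2/13 = 0
  11/18·s² − (2/13 + 11/18)·s + 2/13 = 0
which factors as (s − 1)·(11/18·s − 2/13) = 0, giving roots s = 1 and s = (2/13)/(11/18) = 36/143.
Mean offspring μ = 55/234 + 2·11/18 = 341/234 > 1 (supercritical), so q < 1. The extinction probability is the smaller root: q = (2/13)/(11/18) = 36/143.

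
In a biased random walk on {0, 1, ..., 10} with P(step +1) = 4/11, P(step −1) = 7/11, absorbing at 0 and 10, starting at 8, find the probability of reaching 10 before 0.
P(hit 10 before 0) = (1 − (7/4)^8) / (1 − (7/4)^10) = 2763280/8528081

Let u_k denote P(reach 10 before 0 | start at k). Boundary: u_0 = 0, u_10 = 1. Recurrence: u_k = 4/11·u_{k+1} + 7/11·u_{k-1} for 1 ≤ k ≤ 9. Try u_k = A + B·r^k with r = q/p = (7/11)/(4/11) = 7/4. Substitution satisfies the recurrence; boundary conditions give:
  u_k = (1 − r^k) / (1 − r^N) = (1 − (7/4)^8) / (1 − (7/4)^10) = 2763280/8528081.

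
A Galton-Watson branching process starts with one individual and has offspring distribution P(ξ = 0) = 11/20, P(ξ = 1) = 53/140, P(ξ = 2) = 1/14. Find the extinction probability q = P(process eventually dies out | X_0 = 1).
q = 1

Mean offspring μ = 0·11/20 + 1·53/140 + 2·1/14 = 73/140 ≤ 1. For μ ≤ 1 with offspring not concentrated at 1, the Galton-Watson process goes extinct almost surely, so q = 1.
(Algebraic check: The pgf is f(s) = 11/20 + 53/140·s + 1/14·s². The extinction probability q is the smallest fixed point of f in [0, 1]. Setting s = f(s):
  1/14·s² + (53/140 − 1)·s + 11/20 = 0
  1/14·s² − (11/20 + 1/14)·s + 11/20 = 0
which factors as (s − 1)·(1/14·s − 11/20) = 0, giving roots s = 1 and s = (11/20)/(1/14) = 77/10. Since 77/10 ≥ 1, the smallest root in [0, 1] is s = 1.)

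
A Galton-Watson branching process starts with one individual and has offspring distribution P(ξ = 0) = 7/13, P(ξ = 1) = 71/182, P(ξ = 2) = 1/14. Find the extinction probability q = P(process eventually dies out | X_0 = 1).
q = 1

Mean offspring μ = 0·7/13 + 1·71/182 + 2·1/14 = 97/182 ≤ 1. For μ ≤ 1 with offspring not concentrated at 1, the Galton-Watson process goes extinct almost surely, so q = 1.
(Algebraic check: The pgf is f(s) = 7/13 + 71/182·s + 1/14·s². The extinction probability q is the smallest fixed point of f in [0, 1]. Setting s = f(s):
  1/14·s² + (71/182 − 1)·s + 7/13 = 0
  1/14·s² − (7/13 + 1/14)·s + 7/13 = 0
which factors as (s − 1)·(1/14·s − 7/13) = 0, giving roots s = 1 and s = (7/13)/(1/14) = 98/13. Since 98/13 ≥ 1, the smallest root in [0, 1] is s = 1.)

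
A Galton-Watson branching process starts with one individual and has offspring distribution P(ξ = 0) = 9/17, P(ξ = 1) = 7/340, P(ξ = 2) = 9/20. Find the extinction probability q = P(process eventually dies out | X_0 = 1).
q = 1

Mean offspring μ = 0·9/17 + 1·7/340 + 2·9/20 = 313/340 ≤ 1. For μ ≤ 1 with offspring not concentrated at 1, the Galton-Watson process goes extinct almost surely, so q = 1.
(Algebraic check: The pgf is f(s) = 9/17 + 7/340·s + 9/20·s². The extinction probability q is the smallest fixed point of f in [0, 1]. Setting s = f(s):
  9/20·s² + (7/340 − 1)·s + 9/17 = 0
  9/20·s² − (9/17 + 9/20)·s + 9/17 = 0
which factors as (s − 1)·(9/20·s − 9/17) = 0, giving roots s = 1 and s = (9/17)/(9/20) = 20/17. Since 20/17 ≥ 1, the smallest root in [0, 1] is s = 1.)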